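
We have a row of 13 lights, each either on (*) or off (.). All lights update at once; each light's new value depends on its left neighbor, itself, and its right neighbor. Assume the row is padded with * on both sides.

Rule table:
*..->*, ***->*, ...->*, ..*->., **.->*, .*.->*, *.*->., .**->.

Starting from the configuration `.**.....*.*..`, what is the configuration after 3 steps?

step 1: ..*****.*.**.
step 2: *..****.*..*.
step 3: **..***.**.*.

**..***.**.*.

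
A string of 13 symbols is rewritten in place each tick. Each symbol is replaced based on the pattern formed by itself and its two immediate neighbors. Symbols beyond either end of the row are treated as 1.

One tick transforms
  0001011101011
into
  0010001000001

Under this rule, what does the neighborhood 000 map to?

0

At position 1 the neighborhood is 000; the next row has 0 there.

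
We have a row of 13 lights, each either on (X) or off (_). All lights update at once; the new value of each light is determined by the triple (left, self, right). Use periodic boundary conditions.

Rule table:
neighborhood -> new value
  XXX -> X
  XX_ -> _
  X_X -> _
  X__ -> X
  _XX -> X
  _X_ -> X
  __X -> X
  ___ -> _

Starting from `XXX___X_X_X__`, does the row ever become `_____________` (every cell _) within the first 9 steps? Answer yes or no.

XX_X_XX_X_XXX
X__X_X__X_XXX
_XXX_XXXX_XXX
_XX__XXX__XX_
XX_XXXX_XXX_X
X__XXX__XX__X
_XXXX_XXX_XXX
_XXX__XX__XX_
XXX_XXX_XXX_X
step 9 is XXX_XXX_XXX_X, still not uniform _

no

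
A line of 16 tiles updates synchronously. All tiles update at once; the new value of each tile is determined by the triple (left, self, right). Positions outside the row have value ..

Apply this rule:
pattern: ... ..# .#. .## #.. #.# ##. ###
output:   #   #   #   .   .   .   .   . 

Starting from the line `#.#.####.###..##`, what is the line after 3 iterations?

iteration 1: #.#..........#..
iteration 2: #.#.##########.#
iteration 3: #.#............#

#.#............#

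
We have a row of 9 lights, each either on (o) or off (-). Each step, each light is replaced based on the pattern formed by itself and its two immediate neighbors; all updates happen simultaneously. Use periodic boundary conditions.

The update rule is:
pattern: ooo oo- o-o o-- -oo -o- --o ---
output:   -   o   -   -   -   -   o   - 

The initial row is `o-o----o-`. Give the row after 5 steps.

------o--
-----o---
----o----
---o-----
--o------

--o------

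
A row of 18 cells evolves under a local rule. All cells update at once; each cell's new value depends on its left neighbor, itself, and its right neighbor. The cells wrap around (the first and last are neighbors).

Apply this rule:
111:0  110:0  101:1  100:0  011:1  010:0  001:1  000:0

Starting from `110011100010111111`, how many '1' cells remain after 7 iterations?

000110000101100000
001100001011000000
011000010110000000
110000101100000000
100001011000000001
000010110000000011
000101100000000110
count of 1: 5

5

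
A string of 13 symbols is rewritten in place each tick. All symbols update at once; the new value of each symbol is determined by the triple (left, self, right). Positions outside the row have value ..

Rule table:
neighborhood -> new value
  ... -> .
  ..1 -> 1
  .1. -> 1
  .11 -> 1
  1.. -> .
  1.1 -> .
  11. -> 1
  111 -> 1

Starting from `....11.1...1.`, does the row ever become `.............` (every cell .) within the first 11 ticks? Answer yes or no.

...111.1..11.
..1111.1.111.
.11111.1.111.
111111.1.111.
111111.1.111.  (fixed point — unchanged through tick 11)
tick 11 is 111111.1.111., still not uniform .

no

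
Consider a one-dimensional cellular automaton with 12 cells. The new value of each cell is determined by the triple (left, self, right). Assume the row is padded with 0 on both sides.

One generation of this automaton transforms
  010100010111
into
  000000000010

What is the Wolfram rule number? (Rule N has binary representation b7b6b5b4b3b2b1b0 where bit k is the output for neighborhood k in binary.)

position 10: 111 → 1  (bit 7 = 1)
position 11: 110 → 0  (bit 6 = 0)
position 2: 101 → 0  (bit 5 = 0)
position 4: 100 → 0  (bit 4 = 0)
position 9: 011 → 0  (bit 3 = 0)
position 1: 010 → 0  (bit 2 = 0)
position 0: 001 → 0  (bit 1 = 0)
position 5: 000 → 0  (bit 0 = 0)
bits b7..b0 = 10000000 = 128

128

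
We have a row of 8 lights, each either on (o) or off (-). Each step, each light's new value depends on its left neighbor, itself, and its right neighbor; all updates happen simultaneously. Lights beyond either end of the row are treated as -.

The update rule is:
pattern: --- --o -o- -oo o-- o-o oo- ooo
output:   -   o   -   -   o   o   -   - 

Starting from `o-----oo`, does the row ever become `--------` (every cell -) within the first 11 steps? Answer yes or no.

no

-o---o--
o-o-o-o-
-o-o-o-o
o-o-o-o-  (repeats step 2; period 2)
step 11: -o-o-o-o
step 11 is -o-o-o-o, still not uniform -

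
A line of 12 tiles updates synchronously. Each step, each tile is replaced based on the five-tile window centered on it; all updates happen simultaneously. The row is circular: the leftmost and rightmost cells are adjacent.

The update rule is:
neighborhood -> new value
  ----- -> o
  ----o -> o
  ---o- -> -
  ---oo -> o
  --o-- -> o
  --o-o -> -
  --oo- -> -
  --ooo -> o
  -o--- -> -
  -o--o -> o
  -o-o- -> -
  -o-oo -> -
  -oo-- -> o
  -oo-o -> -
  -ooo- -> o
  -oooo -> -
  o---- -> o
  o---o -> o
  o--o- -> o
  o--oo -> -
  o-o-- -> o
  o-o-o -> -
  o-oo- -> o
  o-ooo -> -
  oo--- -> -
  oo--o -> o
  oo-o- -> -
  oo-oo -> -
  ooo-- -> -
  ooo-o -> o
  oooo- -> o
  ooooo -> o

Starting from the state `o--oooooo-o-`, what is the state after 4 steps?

---ooo-oooo-

oo-o-oooo---
-------o--oo
-ooooo-oo--o
---ooo-oooo-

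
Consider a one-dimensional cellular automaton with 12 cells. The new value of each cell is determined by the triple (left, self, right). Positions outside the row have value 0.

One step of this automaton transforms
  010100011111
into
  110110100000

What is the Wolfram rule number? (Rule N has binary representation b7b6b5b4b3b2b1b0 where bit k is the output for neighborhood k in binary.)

22

position 8: 111 → 0  (bit 7 = 0)
position 11: 110 → 0  (bit 6 = 0)
position 2: 101 → 0  (bit 5 = 0)
position 4: 100 → 1  (bit 4 = 1)
position 7: 011 → 0  (bit 3 = 0)
position 1: 010 → 1  (bit 2 = 1)
position 0: 001 → 1  (bit 1 = 1)
position 5: 000 → 0  (bit 0 = 0)
bits b7..b0 = 00010110 = 22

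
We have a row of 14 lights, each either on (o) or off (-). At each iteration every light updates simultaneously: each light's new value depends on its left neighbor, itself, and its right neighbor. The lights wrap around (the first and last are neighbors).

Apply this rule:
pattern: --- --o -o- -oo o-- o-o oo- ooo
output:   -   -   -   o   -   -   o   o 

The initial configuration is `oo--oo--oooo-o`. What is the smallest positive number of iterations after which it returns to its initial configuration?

iteration 1: oo--oo--oooo-o

1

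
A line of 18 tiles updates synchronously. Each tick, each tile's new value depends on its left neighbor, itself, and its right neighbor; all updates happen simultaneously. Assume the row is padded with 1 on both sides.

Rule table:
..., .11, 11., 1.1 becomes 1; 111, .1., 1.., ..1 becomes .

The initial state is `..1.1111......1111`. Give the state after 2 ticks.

...11..1.1111.1...
.1.11...11..11..1.

.1.11...11..11..1.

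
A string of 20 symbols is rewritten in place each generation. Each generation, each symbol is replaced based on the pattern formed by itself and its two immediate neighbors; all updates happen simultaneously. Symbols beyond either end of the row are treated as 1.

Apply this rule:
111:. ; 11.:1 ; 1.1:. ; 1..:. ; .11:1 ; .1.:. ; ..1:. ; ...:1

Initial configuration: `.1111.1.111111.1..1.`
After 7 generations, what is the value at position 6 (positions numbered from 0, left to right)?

1

.1..1...1....1......
......1...11...1111.
.1111...1.11.1.1..1.
.1..1.1...11........
........1.11.111111.
.111111...11.1....1.
.1....1.1.11...11...
position 6 holds 1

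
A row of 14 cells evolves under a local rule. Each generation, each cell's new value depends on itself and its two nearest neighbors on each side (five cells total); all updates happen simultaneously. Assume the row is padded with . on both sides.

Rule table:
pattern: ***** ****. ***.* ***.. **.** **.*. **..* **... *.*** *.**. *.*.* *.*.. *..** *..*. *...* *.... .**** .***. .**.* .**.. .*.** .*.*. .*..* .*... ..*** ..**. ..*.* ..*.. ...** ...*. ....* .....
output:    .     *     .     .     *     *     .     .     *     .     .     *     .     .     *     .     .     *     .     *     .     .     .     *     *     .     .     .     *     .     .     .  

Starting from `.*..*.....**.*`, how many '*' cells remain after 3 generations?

2

.....*...*..**
......**.....*
.....*.*......
count of *: 2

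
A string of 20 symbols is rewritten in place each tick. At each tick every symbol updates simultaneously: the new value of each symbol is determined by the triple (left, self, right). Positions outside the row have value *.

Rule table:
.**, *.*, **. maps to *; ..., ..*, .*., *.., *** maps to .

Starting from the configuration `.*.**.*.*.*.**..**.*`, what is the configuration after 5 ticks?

*.****.*.*.***..****
***..**.*.**.*..*...
..*..***.****.......
.....*.***..*.......
......**.*..........

......**.*..........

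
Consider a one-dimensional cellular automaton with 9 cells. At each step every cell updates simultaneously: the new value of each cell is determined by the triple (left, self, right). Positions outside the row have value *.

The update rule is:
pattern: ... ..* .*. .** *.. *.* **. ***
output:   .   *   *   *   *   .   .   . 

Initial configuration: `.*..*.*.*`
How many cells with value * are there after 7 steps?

.****.*.*
.*....*.*
.**..**.*
.*.***..*
.*.*..***
.*.****..
.*.*...**
count of *: 4

4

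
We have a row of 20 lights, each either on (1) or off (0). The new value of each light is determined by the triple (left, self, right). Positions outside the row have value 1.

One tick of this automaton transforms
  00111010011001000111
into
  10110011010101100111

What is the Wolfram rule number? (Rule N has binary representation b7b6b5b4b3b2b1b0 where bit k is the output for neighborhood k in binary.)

position 3: 111 → 1  (bit 7 = 1)
position 4: 110 → 0  (bit 6 = 0)
position 5: 101 → 0  (bit 5 = 0)
position 0: 100 → 1  (bit 4 = 1)
position 2: 011 → 1  (bit 3 = 1)
position 6: 010 → 1  (bit 2 = 1)
position 1: 001 → 0  (bit 1 = 0)
position 15: 000 → 0  (bit 0 = 0)
bits b7..b0 = 10011100 = 156

156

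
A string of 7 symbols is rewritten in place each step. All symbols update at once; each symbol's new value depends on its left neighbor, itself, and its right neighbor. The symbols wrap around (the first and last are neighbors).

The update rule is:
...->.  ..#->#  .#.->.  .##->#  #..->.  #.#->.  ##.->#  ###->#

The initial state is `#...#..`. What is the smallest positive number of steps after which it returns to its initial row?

step 1: ...#..#
step 2: ..#..#.
step 3: .#..#..
step 4: #..#...
step 5: ..#...#
step 6: .#...#.
step 7: #...#..

7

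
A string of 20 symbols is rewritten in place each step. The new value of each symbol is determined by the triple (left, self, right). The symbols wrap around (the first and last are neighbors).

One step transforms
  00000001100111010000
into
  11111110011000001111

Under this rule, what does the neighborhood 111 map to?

At position 12 the neighborhood is 111; the next row has 0 there.

0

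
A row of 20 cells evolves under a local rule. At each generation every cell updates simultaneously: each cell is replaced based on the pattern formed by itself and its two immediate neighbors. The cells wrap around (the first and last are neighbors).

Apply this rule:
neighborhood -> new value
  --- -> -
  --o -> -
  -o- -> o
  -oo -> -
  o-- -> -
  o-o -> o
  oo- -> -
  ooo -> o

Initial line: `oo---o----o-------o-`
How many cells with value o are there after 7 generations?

2

-----o----o-------oo
-----o----o---------
-----o----o---------  (fixed point — unchanged through generation 7)
count of o: 2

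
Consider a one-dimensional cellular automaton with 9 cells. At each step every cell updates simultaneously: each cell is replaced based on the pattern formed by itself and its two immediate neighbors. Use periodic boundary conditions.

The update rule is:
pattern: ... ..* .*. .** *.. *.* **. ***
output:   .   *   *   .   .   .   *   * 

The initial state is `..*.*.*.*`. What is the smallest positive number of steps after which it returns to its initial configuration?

2

.**.*.*.*
..*.*.*.*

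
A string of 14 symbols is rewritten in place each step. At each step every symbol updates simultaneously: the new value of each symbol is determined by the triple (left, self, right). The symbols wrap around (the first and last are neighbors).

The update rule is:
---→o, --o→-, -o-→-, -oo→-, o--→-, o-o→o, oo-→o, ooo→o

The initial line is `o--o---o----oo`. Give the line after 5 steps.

o----o---oo--o
o-oo---o--o---
-o-o-o------o-
--o-o--oooo---
o--o----ooo-oo

o--o----ooo-oo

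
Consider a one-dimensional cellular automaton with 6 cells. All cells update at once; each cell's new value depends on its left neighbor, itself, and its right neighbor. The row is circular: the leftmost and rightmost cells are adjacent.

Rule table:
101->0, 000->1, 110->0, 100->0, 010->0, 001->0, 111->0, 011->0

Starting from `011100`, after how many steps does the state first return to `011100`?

000001
011100

2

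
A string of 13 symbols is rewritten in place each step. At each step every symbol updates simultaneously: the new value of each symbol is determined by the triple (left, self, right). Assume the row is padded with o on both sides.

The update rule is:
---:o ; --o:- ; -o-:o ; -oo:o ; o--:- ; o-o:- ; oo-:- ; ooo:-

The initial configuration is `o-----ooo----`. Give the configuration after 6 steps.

--o-o-o-o-o--

step 1: --ooo-o---oo-
step 2: --o---o-o-o--
step 3: --o-o-o-o-o--
step 4: --o-o-o-o-o--  (fixed point — unchanged through step 6)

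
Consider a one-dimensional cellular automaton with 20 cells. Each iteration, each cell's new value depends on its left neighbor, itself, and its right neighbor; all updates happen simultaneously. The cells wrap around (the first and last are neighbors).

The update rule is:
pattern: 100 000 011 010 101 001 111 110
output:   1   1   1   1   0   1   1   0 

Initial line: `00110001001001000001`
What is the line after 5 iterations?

iteration 1: 11101111111111111111
iteration 2: 11001111111111111111
iteration 3: 10111111111111111111
iteration 4: 00111111111111111111
iteration 5: 11111111111111111110

11111111111111111110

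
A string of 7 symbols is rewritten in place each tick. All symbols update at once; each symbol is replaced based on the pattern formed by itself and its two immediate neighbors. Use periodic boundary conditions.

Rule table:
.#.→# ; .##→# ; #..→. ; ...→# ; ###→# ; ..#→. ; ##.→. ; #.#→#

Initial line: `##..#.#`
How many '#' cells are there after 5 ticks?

#...###
..#.###
..####.
#.###..
####...
count of #: 4

4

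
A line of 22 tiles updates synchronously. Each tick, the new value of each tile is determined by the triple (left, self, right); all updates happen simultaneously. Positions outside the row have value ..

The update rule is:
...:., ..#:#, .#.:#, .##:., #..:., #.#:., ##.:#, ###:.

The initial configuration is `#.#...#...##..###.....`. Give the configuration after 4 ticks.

#.#.#.#.##.#.#.##.....

#.#..##..#.#.#..#.....
#.#.#.#.##.#.#.##.....
#.#.#.#..#.#.#..#.....
#.#.#.#.##.#.#.##.....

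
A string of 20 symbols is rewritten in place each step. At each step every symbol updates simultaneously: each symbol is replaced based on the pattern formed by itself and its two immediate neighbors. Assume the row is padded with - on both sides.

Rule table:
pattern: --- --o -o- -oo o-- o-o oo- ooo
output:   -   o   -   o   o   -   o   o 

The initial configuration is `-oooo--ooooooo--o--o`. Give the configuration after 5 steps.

step 1: oooooooooooooooo-oo-
step 2: oooooooooooooooo-ooo
step 3: oooooooooooooooo-ooo  (fixed point — unchanged through step 5)

oooooooooooooooo-ooo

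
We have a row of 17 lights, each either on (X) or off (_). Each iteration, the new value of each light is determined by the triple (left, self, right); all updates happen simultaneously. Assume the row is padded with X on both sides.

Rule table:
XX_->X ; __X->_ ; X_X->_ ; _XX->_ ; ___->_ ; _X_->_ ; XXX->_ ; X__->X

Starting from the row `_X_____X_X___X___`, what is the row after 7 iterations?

__X_______X___X__
X__X_______X___X_
XX__X_______X____
_XX__X_______X___
__XX__X_______X__
X__XX__X_______X_
XX__XX__X________

XX__XX__X________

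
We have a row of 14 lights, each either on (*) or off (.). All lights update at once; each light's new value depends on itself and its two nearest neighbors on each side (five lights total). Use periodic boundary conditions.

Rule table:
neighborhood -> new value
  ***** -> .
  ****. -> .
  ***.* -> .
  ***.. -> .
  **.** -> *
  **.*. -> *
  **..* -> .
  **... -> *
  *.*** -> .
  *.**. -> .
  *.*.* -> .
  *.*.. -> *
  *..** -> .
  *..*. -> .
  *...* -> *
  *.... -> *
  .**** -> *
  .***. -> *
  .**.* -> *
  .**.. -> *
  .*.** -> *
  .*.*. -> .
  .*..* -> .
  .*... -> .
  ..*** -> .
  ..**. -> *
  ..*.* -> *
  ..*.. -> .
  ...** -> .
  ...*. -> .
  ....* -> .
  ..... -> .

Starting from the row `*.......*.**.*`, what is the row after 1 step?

***.....**.**.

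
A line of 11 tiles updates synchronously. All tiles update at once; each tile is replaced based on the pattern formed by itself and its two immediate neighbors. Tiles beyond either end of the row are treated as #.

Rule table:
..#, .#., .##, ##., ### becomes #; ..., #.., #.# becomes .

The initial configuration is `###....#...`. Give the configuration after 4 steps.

###.####.##

###...##..#
###..###.##
###.####.##
###.####.##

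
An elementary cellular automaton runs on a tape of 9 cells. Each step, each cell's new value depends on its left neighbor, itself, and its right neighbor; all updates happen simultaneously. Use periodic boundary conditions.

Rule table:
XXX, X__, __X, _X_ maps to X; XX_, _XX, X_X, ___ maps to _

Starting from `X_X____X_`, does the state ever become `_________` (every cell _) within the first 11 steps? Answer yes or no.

no

X_XX__XX_
X___XX___
XX_X__X_X
X__XXXX__
XXX_XX_XX
XX______X
X_X____X_  (repeats step 0; period 7)
step 11: X__XXXX__
step 11 is X__XXXX__, still not uniform _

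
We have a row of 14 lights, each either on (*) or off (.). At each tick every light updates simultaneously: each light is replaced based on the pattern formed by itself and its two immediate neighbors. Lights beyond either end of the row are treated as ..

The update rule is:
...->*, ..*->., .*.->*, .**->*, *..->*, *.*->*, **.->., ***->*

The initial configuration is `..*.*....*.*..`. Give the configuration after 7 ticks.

tick 1: *.******.*****
tick 2: *******.*****.
tick 3: ******.*****.*
tick 4: *****.*****.**
tick 5: ****.*****.**.
tick 6: ***.*****.**.*
tick 7: **.*****.**.**

**.*****.**.**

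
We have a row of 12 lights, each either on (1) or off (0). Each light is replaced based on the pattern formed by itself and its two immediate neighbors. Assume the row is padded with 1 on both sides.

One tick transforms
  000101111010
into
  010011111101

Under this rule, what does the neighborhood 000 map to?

At position 1 the neighborhood is 000; the next row has 1 there.

1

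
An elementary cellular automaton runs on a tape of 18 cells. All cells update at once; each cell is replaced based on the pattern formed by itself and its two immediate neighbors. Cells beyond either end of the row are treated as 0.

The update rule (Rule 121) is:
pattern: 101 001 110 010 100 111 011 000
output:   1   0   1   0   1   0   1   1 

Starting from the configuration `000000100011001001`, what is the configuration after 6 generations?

generation 1: 111110011011100100
generation 2: 100011011110110011
generation 3: 011011110011111011
generation 4: 011110011010001111
generation 5: 010011011101101001
generation 6: 001011110111110100

001011110111110100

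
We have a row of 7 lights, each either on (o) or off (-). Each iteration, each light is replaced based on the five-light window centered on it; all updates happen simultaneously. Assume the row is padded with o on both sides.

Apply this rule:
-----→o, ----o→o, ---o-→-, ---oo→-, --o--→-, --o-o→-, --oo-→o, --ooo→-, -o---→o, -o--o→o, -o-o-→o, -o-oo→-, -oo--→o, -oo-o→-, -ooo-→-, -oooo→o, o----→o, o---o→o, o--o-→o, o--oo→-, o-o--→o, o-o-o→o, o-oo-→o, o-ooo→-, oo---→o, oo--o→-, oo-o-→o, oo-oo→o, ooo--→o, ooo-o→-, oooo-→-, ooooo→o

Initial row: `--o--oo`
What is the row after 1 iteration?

-o-o--o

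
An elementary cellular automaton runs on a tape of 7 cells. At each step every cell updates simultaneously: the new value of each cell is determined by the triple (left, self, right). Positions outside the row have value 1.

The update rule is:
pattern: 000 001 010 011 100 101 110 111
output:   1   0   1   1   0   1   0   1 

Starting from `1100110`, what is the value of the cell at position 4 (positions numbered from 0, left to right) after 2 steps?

1

1000101
0010111
position 4 holds 1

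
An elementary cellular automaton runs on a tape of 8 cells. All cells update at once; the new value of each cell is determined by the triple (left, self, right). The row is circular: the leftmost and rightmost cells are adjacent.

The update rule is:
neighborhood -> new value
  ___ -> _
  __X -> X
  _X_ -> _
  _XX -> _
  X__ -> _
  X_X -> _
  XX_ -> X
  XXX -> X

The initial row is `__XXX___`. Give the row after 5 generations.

_X_XX___
X___X___
___X___X
__X___X_
_X___X__

_X___X__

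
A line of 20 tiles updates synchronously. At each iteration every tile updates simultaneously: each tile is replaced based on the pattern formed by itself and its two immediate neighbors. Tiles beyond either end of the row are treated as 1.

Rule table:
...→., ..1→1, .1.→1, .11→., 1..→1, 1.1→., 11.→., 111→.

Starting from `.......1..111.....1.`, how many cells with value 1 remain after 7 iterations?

5

iteration 1: 1.....1111...1...11.
iteration 2: .1...1....1.111.1...
iteration 3: .11.111..11.....11.1
iteration 4: .......11..1...1....
iteration 5: 1.....1..1111.111..1
iteration 6: .1...1111........11.
iteration 7: .11.1....1......1...
count of 1: 5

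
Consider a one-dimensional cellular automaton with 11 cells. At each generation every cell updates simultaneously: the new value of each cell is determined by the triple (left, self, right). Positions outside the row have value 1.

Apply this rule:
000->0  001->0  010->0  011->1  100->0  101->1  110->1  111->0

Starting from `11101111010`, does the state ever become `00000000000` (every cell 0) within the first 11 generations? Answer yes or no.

yes

generation 1: 00111001101
generation 2: 00101001111
generation 3: 00010001000
generation 4: 00000000000
all cells are 0 at generation 4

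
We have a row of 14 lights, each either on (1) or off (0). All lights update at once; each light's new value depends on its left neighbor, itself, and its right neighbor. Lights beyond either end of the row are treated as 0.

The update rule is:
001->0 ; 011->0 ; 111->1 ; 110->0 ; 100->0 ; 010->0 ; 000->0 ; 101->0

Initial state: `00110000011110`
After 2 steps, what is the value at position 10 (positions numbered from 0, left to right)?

00000000001100
00000000000000
position 10 holds 0

0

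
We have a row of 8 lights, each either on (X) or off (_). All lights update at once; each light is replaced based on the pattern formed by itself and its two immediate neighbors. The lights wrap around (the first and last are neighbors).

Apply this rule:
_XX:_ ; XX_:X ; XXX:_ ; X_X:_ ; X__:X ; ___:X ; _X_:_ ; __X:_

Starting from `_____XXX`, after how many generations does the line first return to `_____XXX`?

8

XXXX___X
___XXX__
XX___XXX
_XXX____
___XXXXX
XX_____X
_XXXXX__
_____XXX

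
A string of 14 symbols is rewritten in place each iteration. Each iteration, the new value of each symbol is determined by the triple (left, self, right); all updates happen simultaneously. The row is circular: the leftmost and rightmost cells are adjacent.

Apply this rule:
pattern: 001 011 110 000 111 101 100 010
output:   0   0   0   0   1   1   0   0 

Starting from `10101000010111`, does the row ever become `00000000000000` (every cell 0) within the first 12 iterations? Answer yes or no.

yes

iteration 1: 01010000001011
iteration 2: 10100000000100
iteration 3: 01000000000000
iteration 4: 00000000000000
all cells are 0 at iteration 4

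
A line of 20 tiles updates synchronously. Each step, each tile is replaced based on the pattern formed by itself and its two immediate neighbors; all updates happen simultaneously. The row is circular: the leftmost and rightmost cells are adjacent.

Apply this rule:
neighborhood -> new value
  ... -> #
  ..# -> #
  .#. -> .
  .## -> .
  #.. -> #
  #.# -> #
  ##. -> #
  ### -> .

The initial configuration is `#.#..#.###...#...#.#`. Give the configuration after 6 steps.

##.#.##...##..##.##.

##.##.#..####.###.#.
.##.##.##...##..##.#
#.##.##.####.###.##.
.#.##.##...##..##.##
#.#.##.####.###.##.#
##.#.##...##..##.##.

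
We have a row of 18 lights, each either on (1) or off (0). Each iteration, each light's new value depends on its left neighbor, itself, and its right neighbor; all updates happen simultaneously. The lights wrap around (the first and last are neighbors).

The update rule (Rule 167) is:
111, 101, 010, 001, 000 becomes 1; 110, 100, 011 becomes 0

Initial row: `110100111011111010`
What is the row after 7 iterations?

001101010101110111
010011111110101010
110101111101111110
001110111010111101
010101010111011011
111111111010100100
011111110111101101

011111110111101101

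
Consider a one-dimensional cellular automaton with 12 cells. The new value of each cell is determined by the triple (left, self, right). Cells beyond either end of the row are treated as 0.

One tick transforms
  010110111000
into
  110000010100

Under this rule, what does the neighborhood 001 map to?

1

At position 0 the neighborhood is 001; the next row has 1 there.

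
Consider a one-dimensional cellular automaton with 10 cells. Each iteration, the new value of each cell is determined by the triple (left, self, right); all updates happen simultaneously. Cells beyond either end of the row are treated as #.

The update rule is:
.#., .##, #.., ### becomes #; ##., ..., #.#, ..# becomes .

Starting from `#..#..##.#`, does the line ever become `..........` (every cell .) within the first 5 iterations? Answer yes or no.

no

iteration 1: .#.##.#..#
iteration 2: .#.#..##.#
iteration 3: .#.##.#..#  (repeats iteration 1; period 2)
iteration 5: .#.##.#..#
iteration 5 is .#.##.#..#, still not uniform .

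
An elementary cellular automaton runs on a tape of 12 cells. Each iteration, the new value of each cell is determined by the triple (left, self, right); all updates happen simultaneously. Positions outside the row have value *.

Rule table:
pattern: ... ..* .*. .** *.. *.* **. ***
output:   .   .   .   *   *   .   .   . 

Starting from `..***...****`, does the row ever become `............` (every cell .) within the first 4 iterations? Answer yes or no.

no

*.*..*..*...
...*..*..*..
*...*..*..*.
.*...*..*...
iteration 4 is .*...*..*..., still not uniform .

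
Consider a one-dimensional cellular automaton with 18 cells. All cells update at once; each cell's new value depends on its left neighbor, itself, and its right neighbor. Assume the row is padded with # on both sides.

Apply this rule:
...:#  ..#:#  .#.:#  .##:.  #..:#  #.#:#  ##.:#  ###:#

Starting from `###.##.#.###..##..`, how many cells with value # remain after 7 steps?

16

####.####.####.###
#####.####.####.##
######.####.####.#
#######.####.####.
########.####.####
#########.####.###
##########.####.##
count of #: 16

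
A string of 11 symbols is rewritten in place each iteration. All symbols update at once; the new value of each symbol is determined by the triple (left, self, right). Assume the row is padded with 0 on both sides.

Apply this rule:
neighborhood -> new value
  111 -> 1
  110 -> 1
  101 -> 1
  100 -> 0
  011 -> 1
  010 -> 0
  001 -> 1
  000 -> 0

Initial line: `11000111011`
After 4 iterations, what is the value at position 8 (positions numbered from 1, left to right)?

11001111111
11011111111
11111111111
11111111111
position 8 holds 1

1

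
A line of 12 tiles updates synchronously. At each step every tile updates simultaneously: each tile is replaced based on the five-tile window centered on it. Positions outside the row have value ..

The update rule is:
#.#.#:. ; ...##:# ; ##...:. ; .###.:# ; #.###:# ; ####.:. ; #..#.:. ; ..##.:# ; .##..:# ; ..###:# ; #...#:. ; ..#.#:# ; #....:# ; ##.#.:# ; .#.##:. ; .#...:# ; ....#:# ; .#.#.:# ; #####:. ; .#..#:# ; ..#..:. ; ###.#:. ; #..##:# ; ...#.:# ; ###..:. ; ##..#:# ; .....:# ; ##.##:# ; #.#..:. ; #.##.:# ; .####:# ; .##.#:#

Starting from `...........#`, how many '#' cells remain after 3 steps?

11

###########.
##..........
##.#########
count of #: 11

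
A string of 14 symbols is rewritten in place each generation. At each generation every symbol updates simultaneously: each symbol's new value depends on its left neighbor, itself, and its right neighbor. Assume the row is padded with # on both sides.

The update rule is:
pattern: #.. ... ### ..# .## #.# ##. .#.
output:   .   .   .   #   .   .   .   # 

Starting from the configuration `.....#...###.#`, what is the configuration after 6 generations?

....##..#.....
...#...##....#
..##..#.....#.
.#...##....##.
.#..#.....#...
.#.##....##..#

.#.##....##..#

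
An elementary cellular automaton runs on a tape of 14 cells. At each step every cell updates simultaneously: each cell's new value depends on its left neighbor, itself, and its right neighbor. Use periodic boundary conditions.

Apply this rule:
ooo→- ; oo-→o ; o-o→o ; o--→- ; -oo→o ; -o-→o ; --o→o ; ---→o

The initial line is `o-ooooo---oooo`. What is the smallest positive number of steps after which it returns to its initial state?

21

ooo---o-ooo---
o-o-ooooo-o-oo
ooooo---ooooo-
o---o-ooo---oo
o-ooooo-o-ooo-
ooo---ooooo-oo
--o-ooo---ooo-
ooooo-o-ooo-o-
o---ooooo-oooo
o-ooo---ooo---
ooo-o-ooo-o-oo
--ooooo-ooooo-
ooo---ooo---o-
o-o-ooo-o-oooo
ooooo-ooooo---
o---ooo---o-oo
o-ooo-o-ooooo-
ooo-ooooo---oo
--ooo---o-ooo-
ooo-o-ooooo-o-
o-ooooo---oooo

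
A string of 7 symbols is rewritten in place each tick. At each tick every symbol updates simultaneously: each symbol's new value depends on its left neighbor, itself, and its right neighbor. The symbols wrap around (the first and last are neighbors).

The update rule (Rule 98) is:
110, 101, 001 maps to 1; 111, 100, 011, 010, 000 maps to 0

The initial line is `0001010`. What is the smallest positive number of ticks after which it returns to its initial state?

7

0010100
0101000
1010000
0100001
1000010
0000101
0001010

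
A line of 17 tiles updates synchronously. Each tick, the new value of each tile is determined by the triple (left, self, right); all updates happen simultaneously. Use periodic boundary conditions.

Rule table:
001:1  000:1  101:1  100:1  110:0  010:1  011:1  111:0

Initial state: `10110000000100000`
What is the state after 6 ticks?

tick 1: 11101111111111111
tick 2: 00011000000000000
tick 3: 11110111111111111
tick 4: 00001100000000000
tick 5: 11111011111111111
tick 6: 00000110000000000

00000110000000000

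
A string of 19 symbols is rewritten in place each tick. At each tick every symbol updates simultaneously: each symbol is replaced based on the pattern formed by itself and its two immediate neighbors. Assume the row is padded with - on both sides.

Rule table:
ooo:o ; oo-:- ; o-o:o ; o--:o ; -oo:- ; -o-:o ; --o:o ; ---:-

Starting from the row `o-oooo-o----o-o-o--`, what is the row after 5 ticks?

oo-oo-ooo--ooooooo-
--o--o-o-oo-ooooo-o
-oooooooo--o-ooo-oo
o-oooooo-oooo-o-o--
oo-oooo-o-oo-ooooo-

oo-oooo-o-oo-ooooo-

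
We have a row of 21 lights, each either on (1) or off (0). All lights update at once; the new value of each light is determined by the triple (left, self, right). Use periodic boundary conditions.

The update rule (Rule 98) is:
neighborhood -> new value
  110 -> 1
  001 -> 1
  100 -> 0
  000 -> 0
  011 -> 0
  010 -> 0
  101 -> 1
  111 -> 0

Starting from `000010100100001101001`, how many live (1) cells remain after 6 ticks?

7

000101001000010110010
001010010000101010100
010100100001010101000
101001000010101010000
010010000101010100001
100100001010101000010
count of 1: 7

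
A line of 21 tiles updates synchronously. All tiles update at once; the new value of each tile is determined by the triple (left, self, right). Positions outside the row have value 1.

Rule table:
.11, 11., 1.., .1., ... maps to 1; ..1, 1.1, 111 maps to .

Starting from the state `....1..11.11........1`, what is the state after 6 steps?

step 1: 111.11.11.111111111.1
step 2: ..1.11.11.1.......1.1
step 3: 1.1.11.11.1111111.1.1
step 4: 1.1.11.11.1.....1.1.1
step 5: 1.1.11.11.11111.1.1.1
step 6: 1.1.11.11.1...1.1.1.1

1.1.11.11.1...1.1.1.1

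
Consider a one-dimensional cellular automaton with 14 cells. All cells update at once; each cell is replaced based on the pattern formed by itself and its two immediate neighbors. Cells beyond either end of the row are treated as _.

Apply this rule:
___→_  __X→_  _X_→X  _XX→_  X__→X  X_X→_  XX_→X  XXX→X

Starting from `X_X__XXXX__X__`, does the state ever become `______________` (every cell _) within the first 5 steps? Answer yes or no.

no

X_XX__XXXX_XX_
X__XX__XXX__XX
XX__XX__XXX__X
_XX__XX__XXX_X
__XX__XX__XX_X
step 5 is __XX__XX__XX_X, still not uniform _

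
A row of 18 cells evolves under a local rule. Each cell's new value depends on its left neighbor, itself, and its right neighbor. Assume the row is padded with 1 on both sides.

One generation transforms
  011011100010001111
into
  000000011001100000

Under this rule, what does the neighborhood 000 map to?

At position 8 the neighborhood is 000; the next row has 1 there.

1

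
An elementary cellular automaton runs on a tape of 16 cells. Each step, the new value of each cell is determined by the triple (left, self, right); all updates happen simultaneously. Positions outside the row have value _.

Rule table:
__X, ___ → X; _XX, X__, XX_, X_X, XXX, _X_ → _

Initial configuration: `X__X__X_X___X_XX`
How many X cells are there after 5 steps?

step 1: __X__X____XX____
step 2: XX__X__XXX___XXX
step 3: ___X__X____XX___
step 4: XXX__X__XXX___XX
step 5: ____X__X____XX__
count of X: 4

4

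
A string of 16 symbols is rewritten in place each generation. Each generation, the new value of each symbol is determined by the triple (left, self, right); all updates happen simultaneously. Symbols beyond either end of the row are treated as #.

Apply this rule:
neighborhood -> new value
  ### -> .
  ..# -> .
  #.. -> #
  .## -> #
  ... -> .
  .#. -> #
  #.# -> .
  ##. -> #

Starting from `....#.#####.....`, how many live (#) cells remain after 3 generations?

#...#.#...##....
##..#.##..###...
.##.#.###.#.##..
count of #: 9

9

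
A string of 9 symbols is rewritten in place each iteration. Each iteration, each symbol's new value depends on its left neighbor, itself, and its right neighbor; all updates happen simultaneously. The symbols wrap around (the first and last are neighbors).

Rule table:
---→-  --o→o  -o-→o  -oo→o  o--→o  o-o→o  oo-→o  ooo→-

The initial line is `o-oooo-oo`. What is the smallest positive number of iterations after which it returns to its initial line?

2

ooo--ooo-
o-oooo-oo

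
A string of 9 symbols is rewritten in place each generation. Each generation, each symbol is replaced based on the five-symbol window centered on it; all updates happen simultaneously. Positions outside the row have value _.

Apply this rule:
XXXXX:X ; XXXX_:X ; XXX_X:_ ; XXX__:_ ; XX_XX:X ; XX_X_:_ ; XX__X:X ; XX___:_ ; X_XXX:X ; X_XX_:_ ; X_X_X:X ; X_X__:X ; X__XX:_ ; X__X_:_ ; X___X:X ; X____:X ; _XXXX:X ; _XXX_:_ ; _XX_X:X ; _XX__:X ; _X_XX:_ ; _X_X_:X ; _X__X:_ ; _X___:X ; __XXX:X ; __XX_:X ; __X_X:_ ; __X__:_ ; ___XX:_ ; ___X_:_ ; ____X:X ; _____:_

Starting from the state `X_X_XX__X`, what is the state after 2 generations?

_XXX_XX_X

_XX__XX__
_XXX_XX_X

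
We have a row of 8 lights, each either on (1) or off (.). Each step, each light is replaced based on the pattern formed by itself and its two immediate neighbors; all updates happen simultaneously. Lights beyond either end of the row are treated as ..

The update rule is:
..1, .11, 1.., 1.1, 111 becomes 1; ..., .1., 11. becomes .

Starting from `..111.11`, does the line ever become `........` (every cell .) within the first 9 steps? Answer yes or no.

no

.111.11.
111.11.1
11.11.1.
1.11.1.1
.11.1.1.
11.1.1.1
1.1.1.1.
.1.1.1.1
1.1.1.1.
step 9 is 1.1.1.1., still not uniform .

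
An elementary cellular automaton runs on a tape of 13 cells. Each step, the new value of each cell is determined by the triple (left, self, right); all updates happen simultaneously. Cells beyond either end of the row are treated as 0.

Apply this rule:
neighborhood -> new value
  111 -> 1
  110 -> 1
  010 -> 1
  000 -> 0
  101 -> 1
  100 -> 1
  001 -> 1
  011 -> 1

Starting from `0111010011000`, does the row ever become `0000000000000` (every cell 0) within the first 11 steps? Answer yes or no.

1111111111100
1111111111110
1111111111111
1111111111111  (fixed point — unchanged through step 11)
step 11 is 1111111111111, still not uniform 0

no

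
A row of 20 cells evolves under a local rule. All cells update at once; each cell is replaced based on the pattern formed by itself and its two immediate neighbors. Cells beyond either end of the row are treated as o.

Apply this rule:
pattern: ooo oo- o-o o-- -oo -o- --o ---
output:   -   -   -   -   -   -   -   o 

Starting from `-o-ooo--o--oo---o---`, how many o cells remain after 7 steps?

step 1: --------------o---o-
step 2: -oooooooooooo---o---
step 3: --------------o---o-  (repeats step 1; period 2)
step 7: --------------o---o-
count of o: 2

2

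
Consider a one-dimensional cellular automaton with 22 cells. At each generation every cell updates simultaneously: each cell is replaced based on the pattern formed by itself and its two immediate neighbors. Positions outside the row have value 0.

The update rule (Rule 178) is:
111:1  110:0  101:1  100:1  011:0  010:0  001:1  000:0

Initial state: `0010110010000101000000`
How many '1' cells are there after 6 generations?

0101001101001010100000
1010110010110101010000
0101001101001010101000
1010110010110101010100
0101001101001010101010
1010110010110101010101
count of 1: 12

12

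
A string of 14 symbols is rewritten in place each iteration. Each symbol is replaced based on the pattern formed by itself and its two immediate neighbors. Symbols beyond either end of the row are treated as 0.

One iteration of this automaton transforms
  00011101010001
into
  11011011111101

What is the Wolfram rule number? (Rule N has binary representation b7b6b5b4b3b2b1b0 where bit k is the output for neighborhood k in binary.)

position 4: 111 → 1  (bit 7 = 1)
position 5: 110 → 0  (bit 6 = 0)
position 6: 101 → 1  (bit 5 = 1)
position 10: 100 → 1  (bit 4 = 1)
position 3: 011 → 1  (bit 3 = 1)
position 7: 010 → 1  (bit 2 = 1)
position 2: 001 → 0  (bit 1 = 0)
position 0: 000 → 1  (bit 0 = 1)
bits b7..b0 = 10111101 = 189

189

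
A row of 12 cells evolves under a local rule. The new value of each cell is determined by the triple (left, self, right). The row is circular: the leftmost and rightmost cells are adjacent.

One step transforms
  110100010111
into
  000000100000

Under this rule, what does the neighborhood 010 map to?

0

At position 3 the neighborhood is 010; the next row has 0 there.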